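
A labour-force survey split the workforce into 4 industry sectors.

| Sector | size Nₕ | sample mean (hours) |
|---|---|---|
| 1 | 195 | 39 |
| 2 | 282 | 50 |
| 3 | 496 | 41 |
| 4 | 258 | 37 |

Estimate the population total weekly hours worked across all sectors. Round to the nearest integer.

Estimate total by summing Nₕ·x̄ₕ over strata.
195·39 + 282·50 + 496·41 + 258·37 = 7605 + 14100 + 20336 + 9546 = 51587.

51587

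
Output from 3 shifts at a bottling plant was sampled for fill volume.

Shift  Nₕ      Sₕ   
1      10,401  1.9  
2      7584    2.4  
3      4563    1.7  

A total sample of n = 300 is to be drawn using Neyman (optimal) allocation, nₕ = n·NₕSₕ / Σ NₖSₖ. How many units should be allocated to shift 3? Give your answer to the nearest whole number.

Σ NₕSₕ = 10401·1.9 + 7584·2.4 + 4563·1.7 = 45720.6.
Share for 3: 7757.1/45720.6 = 0.16966.
n_3 = 300 × 0.16966 = 50.899... → 51.

51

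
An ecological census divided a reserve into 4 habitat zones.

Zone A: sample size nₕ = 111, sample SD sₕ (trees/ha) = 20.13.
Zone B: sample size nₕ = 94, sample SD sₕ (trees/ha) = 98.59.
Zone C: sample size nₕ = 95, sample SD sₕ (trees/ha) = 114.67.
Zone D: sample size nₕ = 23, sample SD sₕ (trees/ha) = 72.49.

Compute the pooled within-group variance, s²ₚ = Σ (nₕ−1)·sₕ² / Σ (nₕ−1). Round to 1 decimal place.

7210.5

A: (111−1)·20.13² = 110·405.2169 = 44573.859
B: (94−1)·98.59² = 93·9719.9881 = 903958.8933
C: (95−1)·114.67² = 94·13149.2089 = 1236025.6366
D: (23−1)·72.49² = 22·5254.8001 = 115605.6022
Numerator = 2300163.9911; denominator = Σ(nₕ−1) = 319.
s²ₚ = 2300163.9911/319 = 7210.545... → 7210.5.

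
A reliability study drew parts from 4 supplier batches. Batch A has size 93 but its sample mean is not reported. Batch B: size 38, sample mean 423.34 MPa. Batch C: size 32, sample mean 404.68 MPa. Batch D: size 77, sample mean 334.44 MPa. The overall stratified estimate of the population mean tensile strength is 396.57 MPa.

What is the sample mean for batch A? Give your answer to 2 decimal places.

N = 93 + 38 + 32 + 77 = 240.
Overall total = μ·N = 396.57·240 = 95176.8.
Subtract the known strata: 38·423.34 + 32·404.68 + 77·334.44 = 54788.56.
Remaining total for batch A: 95176.8 − 54788.56 = 40388.24.
Divide by its size: 40388.24 / 93 = 434.2822... → 434.28.

434.28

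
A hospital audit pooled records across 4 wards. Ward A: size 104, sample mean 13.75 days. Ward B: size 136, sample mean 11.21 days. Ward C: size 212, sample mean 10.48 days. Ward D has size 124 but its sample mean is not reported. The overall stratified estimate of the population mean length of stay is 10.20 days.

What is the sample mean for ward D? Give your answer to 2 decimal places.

Σ Nₕx̄ₕ = N·μ, so 124·x̄_D = 576·10.20 − (104·13.75 + 136·11.21 + 212·10.48).
= 5875.2 − 5176.32 = 698.88.
x̄_D = 698.88 / 124 = 5.6361... → 5.64.

5.64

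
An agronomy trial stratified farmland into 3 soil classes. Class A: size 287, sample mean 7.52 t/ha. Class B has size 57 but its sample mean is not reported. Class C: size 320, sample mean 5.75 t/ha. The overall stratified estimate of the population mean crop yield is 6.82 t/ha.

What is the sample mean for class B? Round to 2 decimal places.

9.30

Σ Nₕx̄ₕ = N·μ, so 57·x̄_B = 664·6.82 − (287·7.52 + 320·5.75).
= 4528.48 − 3998.24 = 530.24.
x̄_B = 530.24 / 57 = 9.3025... → 9.30.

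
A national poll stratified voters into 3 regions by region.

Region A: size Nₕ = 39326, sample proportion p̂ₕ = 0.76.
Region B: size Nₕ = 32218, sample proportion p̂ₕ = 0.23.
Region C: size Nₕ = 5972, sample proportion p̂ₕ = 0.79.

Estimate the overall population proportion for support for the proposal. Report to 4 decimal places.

0.5420

Wₕ = Nₕ/N with N = 77516: 0.5073, 0.4156, 0.0770.
p̂_st = 0.5073·0.76 + 0.4156·0.23 + 0.0770·0.79 ≈ 0.542027... → 0.5420.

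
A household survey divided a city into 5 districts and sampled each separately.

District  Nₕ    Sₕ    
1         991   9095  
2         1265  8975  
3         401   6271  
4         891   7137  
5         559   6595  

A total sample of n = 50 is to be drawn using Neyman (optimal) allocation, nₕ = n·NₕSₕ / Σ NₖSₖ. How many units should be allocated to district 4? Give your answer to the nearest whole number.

10

1: NₕSₕ = 991·9095 = 9013145
2: NₕSₕ = 1265·8975 = 11353375
3: NₕSₕ = 401·6271 = 2514671
4: NₕSₕ = 891·7137 = 6359067
5: NₕSₕ = 559·6595 = 3686605
Σ NₕSₕ = 32926863.
n_4 = 50·6359067/32926863 = 9.656... → 10.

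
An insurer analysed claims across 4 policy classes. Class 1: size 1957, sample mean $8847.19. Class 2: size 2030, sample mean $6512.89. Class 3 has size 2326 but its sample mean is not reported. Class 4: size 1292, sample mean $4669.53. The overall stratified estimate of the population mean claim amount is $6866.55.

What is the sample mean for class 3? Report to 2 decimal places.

6729.13

N = 1957 + 2030 + 2326 + 1292 = 7605.
Overall total = μ·N = 6866.55·7605 = 52220112.75.
Subtract the known strata: 1957·8847.19 + 2030·6512.89 + 1292·4669.53 = 36568150.29.
Remaining total for class 3: 52220112.75 − 36568150.29 = 15651962.46.
Divide by its size: 15651962.46 / 2326 = 6729.1326... → 6729.13.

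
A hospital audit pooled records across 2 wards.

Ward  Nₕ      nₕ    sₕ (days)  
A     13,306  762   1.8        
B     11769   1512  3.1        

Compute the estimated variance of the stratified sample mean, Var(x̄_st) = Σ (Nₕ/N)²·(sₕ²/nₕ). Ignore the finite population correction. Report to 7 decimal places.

N = 25075. Term for each stratum: Wₕ²sₕ²/nₕ.
Var(x̄_st) = 0.0011973006 + 0.0014001315 = 0.0025974321 → 0.0025974.

0.0025974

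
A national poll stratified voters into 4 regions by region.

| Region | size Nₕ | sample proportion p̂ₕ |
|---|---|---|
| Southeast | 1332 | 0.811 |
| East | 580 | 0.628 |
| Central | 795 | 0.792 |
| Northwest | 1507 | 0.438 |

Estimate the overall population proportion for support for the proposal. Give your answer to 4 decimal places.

N = 1332 + 580 + 795 + 1507 = 4214.
Overall proportion = Σ (Nₕ/N)·p̂ₕ.
Σ Nₕp̂ₕ = 1080.252 + 364.24 + 629.64 + 660.066 = 2734.198.
2734.198 / 4214 = 0.648837... → 0.6488.

0.6488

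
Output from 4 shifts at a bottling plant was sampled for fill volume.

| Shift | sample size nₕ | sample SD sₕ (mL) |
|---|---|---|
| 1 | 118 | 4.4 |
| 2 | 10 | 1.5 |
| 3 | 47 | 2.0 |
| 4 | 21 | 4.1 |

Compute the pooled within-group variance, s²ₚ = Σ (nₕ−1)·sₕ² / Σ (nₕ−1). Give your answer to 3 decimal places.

14.612

1: (118−1)·4.4² = 117·19.36 = 2265.12
2: (10−1)·1.5² = 9·2.25 = 20.25
3: (47−1)·2.0² = 46·4 = 184
4: (21−1)·4.1² = 20·16.81 = 336.2
Numerator = 2805.57; denominator = Σ(nₕ−1) = 192.
s²ₚ = 2805.57/192 = 14.61234... → 14.612.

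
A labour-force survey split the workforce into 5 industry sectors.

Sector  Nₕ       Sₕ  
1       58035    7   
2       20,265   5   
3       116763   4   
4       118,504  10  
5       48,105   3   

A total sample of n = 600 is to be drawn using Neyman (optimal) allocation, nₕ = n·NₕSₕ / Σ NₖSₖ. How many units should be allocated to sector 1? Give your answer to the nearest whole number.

106

Σ NₕSₕ = 58035·7 + 20265·5 + 116763·4 + 118504·10 + 48105·3 = 2303977.
Share for 1: 406245/2303977 = 0.17632.
n_1 = 600 × 0.17632 = 105.794... → 106.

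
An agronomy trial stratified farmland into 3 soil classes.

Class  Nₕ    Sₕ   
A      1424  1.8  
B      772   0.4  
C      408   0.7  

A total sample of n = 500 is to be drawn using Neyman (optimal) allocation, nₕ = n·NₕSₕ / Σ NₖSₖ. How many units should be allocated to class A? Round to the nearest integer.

Σ NₕSₕ = 1424·1.8 + 772·0.4 + 408·0.7 = 3157.6.
Share for A: 2563.2/3157.6 = 0.81176.
n_A = 500 × 0.81176 = 405.878... → 406.

406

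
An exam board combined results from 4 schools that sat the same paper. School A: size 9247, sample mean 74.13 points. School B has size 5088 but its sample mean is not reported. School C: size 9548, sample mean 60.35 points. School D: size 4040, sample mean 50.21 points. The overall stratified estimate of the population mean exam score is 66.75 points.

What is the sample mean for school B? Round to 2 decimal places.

78.48

N = 9247 + 5088 + 9548 + 4040 = 27923.
Overall total = μ·N = 66.75·27923 = 1863860.25.
Subtract the known strata: 9247·74.13 + 9548·60.35 + 4040·50.21 = 1464550.31.
Remaining total for school B: 1863860.25 − 1464550.31 = 399309.94.
Divide by its size: 399309.94 / 5088 = 78.4807... → 78.48.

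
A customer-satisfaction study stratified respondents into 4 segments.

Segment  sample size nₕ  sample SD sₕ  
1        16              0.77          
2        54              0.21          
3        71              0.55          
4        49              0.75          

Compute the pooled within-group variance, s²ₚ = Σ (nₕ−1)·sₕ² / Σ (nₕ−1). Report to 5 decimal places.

0.31939

1: (16−1)·0.77² = 15·0.5929 = 8.8935
2: (54−1)·0.21² = 53·0.0441 = 2.3373
3: (71−1)·0.55² = 70·0.3025 = 21.175
4: (49−1)·0.75² = 48·0.5625 = 27
Numerator = 59.4058; denominator = Σ(nₕ−1) = 186.
s²ₚ = 59.4058/186 = 0.3193860... → 0.31939.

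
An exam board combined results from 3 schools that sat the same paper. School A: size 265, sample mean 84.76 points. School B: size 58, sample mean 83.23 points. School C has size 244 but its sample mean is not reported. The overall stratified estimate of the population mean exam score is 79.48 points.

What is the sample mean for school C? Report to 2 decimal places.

72.85

Σ Nₕx̄ₕ = N·μ, so 244·x̄_C = 567·79.48 − (265·84.76 + 58·83.23).
= 45065.16 − 27288.74 = 17776.42.
x̄_C = 17776.42 / 244 = 72.8542... → 72.85.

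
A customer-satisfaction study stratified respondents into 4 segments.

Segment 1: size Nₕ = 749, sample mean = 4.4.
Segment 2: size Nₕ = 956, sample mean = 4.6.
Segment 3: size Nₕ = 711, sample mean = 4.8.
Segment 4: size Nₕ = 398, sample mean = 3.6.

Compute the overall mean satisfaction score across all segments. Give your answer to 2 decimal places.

4.46

x̄_st = (Σ Nₕx̄ₕ) / (Σ Nₕ) = (749·4.4 + 956·4.6 + 711·4.8 + 398·3.6) / 2814
= 12538.8 / 2814 = 4.4559... → 4.46.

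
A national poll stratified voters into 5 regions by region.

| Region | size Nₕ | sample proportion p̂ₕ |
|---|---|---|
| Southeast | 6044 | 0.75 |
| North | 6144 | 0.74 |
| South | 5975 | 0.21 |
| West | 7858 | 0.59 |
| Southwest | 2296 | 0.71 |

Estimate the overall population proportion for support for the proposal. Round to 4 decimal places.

Wₕ = Nₕ/N with N = 28317: 0.2134, 0.2170, 0.2110, 0.2775, 0.0811.
p̂_st = 0.2134·0.75 + 0.2170·0.74 + 0.2110·0.21 + 0.2775·0.59 + 0.0811·0.71 ≈ 0.586245... → 0.5862.

0.5862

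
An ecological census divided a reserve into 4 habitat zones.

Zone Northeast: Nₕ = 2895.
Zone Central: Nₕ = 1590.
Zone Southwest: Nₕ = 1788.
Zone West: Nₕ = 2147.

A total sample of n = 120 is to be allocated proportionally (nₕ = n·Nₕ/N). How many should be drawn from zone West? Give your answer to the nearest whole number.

31

Share of zone West = 2147/8420 = 0.25499.
Allocate 120 × 0.25499 = 30.599... → 31.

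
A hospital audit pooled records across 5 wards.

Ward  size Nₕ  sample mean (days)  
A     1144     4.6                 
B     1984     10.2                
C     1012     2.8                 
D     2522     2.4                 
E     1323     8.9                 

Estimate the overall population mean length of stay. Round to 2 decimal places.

5.78

x̄_st = (Σ Nₕx̄ₕ) / (Σ Nₕ) = (1144·4.6 + 1984·10.2 + 1012·2.8 + 2522·2.4 + 1323·8.9) / 7985
= 46160.3 / 7985 = 5.7809... → 5.78.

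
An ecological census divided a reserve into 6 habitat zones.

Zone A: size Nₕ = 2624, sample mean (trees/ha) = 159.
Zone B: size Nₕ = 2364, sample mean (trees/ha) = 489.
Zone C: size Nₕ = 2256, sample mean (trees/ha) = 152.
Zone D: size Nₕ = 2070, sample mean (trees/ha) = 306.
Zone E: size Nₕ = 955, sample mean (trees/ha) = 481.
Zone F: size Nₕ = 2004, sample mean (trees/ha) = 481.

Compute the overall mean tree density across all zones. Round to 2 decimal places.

N = 12273; weights Wₕ = Nₕ/N = (0.2138, 0.1926, 0.1838, 0.1687, 0.0778, 0.1633).
x̄_st = Σ Wₕ·x̄ₕ = 0.2138·159 + 0.1926·489 + 0.1838·152 + 0.1687·306 + 0.0778·481 + 0.1633·481 ≈ 323.7043...
→ 323.70.

323.70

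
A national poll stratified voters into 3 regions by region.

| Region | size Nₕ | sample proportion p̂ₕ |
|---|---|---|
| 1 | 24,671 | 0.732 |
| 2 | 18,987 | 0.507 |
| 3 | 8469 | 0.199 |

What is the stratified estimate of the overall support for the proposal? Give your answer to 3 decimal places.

0.563

N = 24671 + 18987 + 8469 = 52127.
Overall proportion = Σ (Nₕ/N)·p̂ₕ.
Σ Nₕp̂ₕ = 18059.172 + 9626.409 + 1685.331 = 29370.912.
29370.912 / 52127 = 0.56345... → 0.563.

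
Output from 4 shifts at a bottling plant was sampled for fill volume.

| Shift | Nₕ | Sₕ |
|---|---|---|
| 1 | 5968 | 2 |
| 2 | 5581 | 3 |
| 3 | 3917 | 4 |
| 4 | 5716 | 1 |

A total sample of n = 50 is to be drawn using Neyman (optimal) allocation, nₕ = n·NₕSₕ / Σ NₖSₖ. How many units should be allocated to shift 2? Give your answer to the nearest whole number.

17

Σ NₕSₕ = 5968·2 + 5581·3 + 3917·4 + 5716·1 = 50063.
Share for 2: 16743/50063 = 0.33444.
n_2 = 50 × 0.33444 = 16.722... → 17.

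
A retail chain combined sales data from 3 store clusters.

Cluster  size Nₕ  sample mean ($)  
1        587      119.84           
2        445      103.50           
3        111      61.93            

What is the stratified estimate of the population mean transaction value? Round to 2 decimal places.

x̄_st = (Σ Nₕx̄ₕ) / (Σ Nₕ) = (587·119.84 + 445·103.50 + 111·61.93) / 1143
= 123277.81 / 1143 = 107.8546... → 107.85.

107.85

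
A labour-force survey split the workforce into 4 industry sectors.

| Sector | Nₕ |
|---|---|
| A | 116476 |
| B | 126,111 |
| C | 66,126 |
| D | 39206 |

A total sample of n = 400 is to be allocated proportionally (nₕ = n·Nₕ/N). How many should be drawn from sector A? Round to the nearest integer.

134

Share of sector A = 116476/347919 = 0.33478.
Allocate 400 × 0.33478 = 133.912... → 134.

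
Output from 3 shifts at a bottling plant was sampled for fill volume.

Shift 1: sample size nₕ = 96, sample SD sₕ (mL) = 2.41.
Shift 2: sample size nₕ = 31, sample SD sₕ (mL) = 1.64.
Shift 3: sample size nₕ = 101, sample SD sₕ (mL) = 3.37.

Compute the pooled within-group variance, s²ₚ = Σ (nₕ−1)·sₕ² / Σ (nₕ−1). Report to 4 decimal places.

7.8584

Degrees of freedom: 95 + 30 + 100 = 225.
Σ(nₕ−1)sₕ² = 95·5.8081 + 30·2.6896 + 100·11.3569 = 1768.1475.
s²ₚ = 1768.1475 / 225 = 7.858433... → 7.8584.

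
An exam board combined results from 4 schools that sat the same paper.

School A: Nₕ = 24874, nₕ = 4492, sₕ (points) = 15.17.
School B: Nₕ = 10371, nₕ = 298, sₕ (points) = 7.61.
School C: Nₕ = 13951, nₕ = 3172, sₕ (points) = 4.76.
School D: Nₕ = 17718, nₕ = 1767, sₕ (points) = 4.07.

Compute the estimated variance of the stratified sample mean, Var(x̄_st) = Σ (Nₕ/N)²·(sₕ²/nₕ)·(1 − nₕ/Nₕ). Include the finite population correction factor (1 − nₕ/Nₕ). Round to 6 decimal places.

N = 66914. Term for each stratum: Wₕ²sₕ²/nₕ·(1−nₕ/Nₕ).
Var(x̄_st) = 0.005800826 + 0.004534178 + 0.000239900 + 0.000591726 = 0.011166630 → 0.011167.

0.011167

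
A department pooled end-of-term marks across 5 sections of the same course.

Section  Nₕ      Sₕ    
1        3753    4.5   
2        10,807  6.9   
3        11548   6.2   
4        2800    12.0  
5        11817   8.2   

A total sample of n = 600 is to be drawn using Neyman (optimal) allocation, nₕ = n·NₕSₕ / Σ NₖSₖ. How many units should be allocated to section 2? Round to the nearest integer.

1: NₕSₕ = 3753·4.5 = 16888.5
2: NₕSₕ = 10807·6.9 = 74568.3
3: NₕSₕ = 11548·6.2 = 71597.6
4: NₕSₕ = 2800·12.0 = 33600
5: NₕSₕ = 11817·8.2 = 96899.4
Σ NₕSₕ = 293553.8.
n_2 = 600·74568.3/293553.8 = 152.412... → 152.

152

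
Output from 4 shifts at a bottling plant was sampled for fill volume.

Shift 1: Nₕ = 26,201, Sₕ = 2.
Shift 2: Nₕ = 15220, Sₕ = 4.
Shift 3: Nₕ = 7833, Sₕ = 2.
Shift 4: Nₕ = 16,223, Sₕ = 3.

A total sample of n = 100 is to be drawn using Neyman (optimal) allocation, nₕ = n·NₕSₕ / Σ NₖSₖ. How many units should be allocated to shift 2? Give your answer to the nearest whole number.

Σ NₕSₕ = 26201·2 + 15220·4 + 7833·2 + 16223·3 = 177617.
Share for 2: 60880/177617 = 0.34276.
n_2 = 100 × 0.34276 = 34.276... → 34.

34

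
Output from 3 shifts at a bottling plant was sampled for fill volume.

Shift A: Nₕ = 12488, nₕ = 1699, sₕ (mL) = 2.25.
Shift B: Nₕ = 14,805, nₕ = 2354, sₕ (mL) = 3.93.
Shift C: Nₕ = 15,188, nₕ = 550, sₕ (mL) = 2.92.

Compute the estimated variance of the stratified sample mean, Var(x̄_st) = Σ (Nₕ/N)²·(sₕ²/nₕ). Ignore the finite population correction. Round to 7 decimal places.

N = 42481. Term for each stratum: Wₕ²sₕ²/nₕ.
Var(x̄_st) = 0.0002574945 + 0.0007969040 + 0.0019815942 = 0.0030359927 → 0.0030360.

0.0030360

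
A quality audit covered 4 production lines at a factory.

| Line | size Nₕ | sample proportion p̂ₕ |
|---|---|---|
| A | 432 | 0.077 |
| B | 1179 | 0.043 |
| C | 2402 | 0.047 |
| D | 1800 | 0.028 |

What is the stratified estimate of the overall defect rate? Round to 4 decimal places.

Wₕ = Nₕ/N with N = 5813: 0.0743, 0.2028, 0.4132, 0.3097.
p̂_st = 0.0743·0.077 + 0.2028·0.043 + 0.4132·0.047 + 0.3097·0.028 ≈ 0.042535... → 0.0425.

0.0425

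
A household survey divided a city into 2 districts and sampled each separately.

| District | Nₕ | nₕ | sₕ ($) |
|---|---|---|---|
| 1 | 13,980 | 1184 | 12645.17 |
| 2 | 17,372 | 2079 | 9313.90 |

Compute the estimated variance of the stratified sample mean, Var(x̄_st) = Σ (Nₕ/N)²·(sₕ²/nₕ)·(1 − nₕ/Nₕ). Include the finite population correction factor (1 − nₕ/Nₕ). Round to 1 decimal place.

N = 31352. Term for each stratum: Wₕ²sₕ²/nₕ·(1−nₕ/Nₕ).
Var(x̄_st) = 24578.1134 + 11277.7032 = 35855.8166 → 35855.8.

35855.8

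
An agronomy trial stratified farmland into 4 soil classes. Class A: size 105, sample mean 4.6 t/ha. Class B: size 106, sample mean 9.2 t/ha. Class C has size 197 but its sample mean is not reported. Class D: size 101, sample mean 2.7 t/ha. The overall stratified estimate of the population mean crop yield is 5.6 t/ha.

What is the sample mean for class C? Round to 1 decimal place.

Σ Nₕx̄ₕ = N·μ, so 197·x̄_C = 509·5.6 − (105·4.6 + 106·9.2 + 101·2.7).
= 2850.4 − 1730.9 = 1119.5.
x̄_C = 1119.5 / 197 = 5.683... → 5.7.

5.7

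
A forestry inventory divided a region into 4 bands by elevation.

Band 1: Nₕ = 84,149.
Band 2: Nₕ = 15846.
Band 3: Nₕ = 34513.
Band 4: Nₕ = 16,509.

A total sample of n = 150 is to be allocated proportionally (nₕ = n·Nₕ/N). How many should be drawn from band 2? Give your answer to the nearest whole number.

Share of band 2 = 15846/151017 = 0.10493.
Allocate 150 × 0.10493 = 15.739... → 16.

16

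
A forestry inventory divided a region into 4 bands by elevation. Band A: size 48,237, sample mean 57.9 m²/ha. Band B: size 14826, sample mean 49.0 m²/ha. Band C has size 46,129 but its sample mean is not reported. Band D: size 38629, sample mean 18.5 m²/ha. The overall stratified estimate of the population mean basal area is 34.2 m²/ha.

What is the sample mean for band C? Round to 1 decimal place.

Σ Nₕx̄ₕ = N·μ, so 46129·x̄_C = 147821·34.2 − (48237·57.9 + 14826·49.0 + 38629·18.5).
= 5055478.2 − 4234032.8 = 821445.4.
x̄_C = 821445.4 / 46129 = 17.808... → 17.8.

17.8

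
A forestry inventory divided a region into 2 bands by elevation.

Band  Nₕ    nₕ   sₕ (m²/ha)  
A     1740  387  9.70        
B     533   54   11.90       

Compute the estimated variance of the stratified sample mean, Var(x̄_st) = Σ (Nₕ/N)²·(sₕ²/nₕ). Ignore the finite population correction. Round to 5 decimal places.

N = 2273; Wₕ = Nₕ/N.
band A: (1740/2273)²·9.70²/387 = 0.14247286
band B: (533/2273)²·11.90²/54 = 0.14419683
Sum = 0.28666968 → 0.28667.

0.28667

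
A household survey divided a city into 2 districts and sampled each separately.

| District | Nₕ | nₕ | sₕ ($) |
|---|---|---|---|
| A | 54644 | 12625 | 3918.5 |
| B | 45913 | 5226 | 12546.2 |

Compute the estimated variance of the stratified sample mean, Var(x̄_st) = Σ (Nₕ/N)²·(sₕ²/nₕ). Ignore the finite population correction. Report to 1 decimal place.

6638.3

N = 100557. Term for each stratum: Wₕ²sₕ²/nₕ.
Var(x̄_st) = 359.1440 + 6279.1626 = 6638.3067 → 6638.3.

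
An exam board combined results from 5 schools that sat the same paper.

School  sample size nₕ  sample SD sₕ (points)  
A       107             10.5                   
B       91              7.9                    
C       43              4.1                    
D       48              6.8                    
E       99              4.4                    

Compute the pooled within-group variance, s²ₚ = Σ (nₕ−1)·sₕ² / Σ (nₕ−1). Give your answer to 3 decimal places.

57.650

A: (107−1)·10.5² = 106·110.25 = 11686.5
B: (91−1)·7.9² = 90·62.41 = 5616.9
C: (43−1)·4.1² = 42·16.81 = 706.02
D: (48−1)·6.8² = 47·46.24 = 2173.28
E: (99−1)·4.4² = 98·19.36 = 1897.28
Numerator = 22079.98; denominator = Σ(nₕ−1) = 383.
s²ₚ = 22079.98/383 = 57.65008... → 57.650.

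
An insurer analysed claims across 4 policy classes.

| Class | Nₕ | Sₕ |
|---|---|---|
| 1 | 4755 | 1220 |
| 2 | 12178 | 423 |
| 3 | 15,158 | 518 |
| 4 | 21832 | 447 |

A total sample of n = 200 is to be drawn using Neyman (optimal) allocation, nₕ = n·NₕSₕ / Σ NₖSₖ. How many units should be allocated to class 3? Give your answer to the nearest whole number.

55

1: NₕSₕ = 4755·1220 = 5801100
2: NₕSₕ = 12178·423 = 5151294
3: NₕSₕ = 15158·518 = 7851844
4: NₕSₕ = 21832·447 = 9758904
Σ NₕSₕ = 28563142.
n_3 = 200·7851844/28563142 = 54.979... → 55.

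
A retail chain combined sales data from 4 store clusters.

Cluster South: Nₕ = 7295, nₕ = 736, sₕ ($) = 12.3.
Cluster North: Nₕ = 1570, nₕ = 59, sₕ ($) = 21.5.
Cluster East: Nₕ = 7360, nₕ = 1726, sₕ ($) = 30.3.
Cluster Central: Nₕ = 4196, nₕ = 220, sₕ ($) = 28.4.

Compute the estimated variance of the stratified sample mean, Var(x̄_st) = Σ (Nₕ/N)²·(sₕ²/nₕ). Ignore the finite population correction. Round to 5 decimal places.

N = 20421. Term for each stratum: Wₕ²sₕ²/nₕ.
Var(x̄_st) = 0.02623185 + 0.04630951 + 0.06909491 + 0.15478574 = 0.29642202 → 0.29642.

0.29642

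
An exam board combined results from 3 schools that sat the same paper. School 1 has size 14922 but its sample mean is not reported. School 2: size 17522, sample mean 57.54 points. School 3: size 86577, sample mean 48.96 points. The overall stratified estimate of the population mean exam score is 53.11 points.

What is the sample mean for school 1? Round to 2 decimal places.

N = 14922 + 17522 + 86577 = 119021.
Overall total = μ·N = 53.11·119021 = 6321205.31.
Subtract the known strata: 17522·57.54 + 86577·48.96 = 5247025.8.
Remaining total for school 1: 6321205.31 − 5247025.8 = 1074179.51.
Divide by its size: 1074179.51 / 14922 = 71.9863... → 71.99.

71.99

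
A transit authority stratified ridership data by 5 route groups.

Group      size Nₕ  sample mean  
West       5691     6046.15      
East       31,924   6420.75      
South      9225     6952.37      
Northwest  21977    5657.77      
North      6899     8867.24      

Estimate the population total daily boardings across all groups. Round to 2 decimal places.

West: 5691·6046.15 = 34408639.65
East: 31924·6420.75 = 204976023
South: 9225·6952.37 = 64135613.25
Northwest: 21977·5657.77 = 124340811.29
North: 6899·8867.24 = 61175088.76
τ̂ = Σ Nₕx̄ₕ = 489036175.95.

489036175.95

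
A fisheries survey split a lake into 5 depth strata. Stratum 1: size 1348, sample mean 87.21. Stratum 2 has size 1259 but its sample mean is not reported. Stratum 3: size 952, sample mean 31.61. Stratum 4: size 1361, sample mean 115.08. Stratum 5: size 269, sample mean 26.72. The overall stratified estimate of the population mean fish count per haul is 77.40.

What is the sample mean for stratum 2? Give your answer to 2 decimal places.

Σ Nₕx̄ₕ = N·μ, so 1259·x̄_2 = 5189·77.40 − (1348·87.21 + 952·31.61 + 1361·115.08 + 269·26.72).
= 401628.6 − 311463.36 = 90165.24.
x̄_2 = 90165.24 / 1259 = 71.6166... → 71.62.

71.62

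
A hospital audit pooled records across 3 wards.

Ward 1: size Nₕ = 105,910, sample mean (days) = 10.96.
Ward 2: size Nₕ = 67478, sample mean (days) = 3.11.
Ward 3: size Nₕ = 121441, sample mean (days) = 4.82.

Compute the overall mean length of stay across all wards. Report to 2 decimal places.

N = 294829; weights Wₕ = Nₕ/N = (0.3592, 0.2289, 0.4119).
x̄_st = Σ Wₕ·x̄ₕ = 0.3592·10.96 + 0.2289·3.11 + 0.4119·4.82 ≈ 6.6343...
→ 6.63.

6.63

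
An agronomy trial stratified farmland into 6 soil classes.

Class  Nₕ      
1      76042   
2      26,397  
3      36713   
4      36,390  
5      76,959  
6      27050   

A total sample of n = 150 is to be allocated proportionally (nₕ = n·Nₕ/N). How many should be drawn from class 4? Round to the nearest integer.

Share of class 4 = 36390/279551 = 0.13017.
Allocate 150 × 0.13017 = 19.526... → 20.

20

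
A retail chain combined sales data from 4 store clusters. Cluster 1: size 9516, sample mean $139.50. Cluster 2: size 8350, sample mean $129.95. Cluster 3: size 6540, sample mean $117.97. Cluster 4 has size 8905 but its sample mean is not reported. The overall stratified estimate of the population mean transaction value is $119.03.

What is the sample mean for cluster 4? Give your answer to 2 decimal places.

87.69

N = 9516 + 8350 + 6540 + 8905 = 33311.
Overall total = μ·N = 119.03·33311 = 3965008.33.
Subtract the known strata: 9516·139.50 + 8350·129.95 + 6540·117.97 = 3184088.3.
Remaining total for cluster 4: 3965008.33 − 3184088.3 = 780920.03.
Divide by its size: 780920.03 / 8905 = 87.6946... → 87.69.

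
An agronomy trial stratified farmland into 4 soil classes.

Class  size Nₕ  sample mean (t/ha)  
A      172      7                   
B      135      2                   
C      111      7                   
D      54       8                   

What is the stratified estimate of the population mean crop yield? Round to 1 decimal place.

5.7

N = 172 + 135 + 111 + 54 = 472.
The stratified mean weights each stratum mean by its population share Nₕ/N.
Σ Nₕx̄ₕ = 172·7 + 135·2 + 111·7 + 54·8 = 1204 + 270 + 777 + 432 = 2683.
Divide by N: 2683 / 472 = 5.684... → 5.7.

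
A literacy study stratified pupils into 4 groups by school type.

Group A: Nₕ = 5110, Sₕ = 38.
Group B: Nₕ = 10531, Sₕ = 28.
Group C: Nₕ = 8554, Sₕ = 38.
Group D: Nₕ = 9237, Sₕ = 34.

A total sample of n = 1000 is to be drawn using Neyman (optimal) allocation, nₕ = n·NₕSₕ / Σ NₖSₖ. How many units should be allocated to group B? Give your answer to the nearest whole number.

261

A: NₕSₕ = 5110·38 = 194180
B: NₕSₕ = 10531·28 = 294868
C: NₕSₕ = 8554·38 = 325052
D: NₕSₕ = 9237·34 = 314058
Σ NₕSₕ = 1128158.
n_B = 1000·294868/1128158 = 261.371... → 261.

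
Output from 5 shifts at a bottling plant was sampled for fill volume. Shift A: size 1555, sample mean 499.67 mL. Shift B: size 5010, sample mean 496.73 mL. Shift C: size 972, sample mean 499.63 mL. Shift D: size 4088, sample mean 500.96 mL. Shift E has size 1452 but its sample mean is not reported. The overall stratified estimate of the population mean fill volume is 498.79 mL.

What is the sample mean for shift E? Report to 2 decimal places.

498.28

Σ Nₕx̄ₕ = N·μ, so 1452·x̄_E = 13077·498.79 − (1555·499.67 + 5010·496.73 + 972·499.63 + 4088·500.96).
= 6522676.83 − 5799168.99 = 723507.84.
x̄_E = 723507.84 / 1452 = 498.2836... → 498.28.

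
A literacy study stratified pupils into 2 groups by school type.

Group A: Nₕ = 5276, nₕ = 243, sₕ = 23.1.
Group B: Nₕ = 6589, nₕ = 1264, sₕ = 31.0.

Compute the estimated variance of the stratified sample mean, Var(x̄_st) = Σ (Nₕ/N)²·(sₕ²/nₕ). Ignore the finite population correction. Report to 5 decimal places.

0.66867

N = 11865; Wₕ = Nₕ/N.
group A: (5276/11865)²·23.1²/243 = 0.43420196
group B: (6589/11865)²·31.0²/1264 = 0.23446598
Sum = 0.66866794 → 0.66867.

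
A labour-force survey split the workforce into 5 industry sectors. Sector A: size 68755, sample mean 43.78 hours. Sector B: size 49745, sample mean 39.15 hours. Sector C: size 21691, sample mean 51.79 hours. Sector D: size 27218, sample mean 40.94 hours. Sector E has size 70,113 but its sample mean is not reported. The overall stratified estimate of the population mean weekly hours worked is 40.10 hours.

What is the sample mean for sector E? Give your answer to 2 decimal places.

N = 68755 + 49745 + 21691 + 27218 + 70113 = 237522.
Overall total = μ·N = 40.10·237522 = 9524632.2.
Subtract the known strata: 68755·43.78 + 49745·39.15 + 21691·51.79 + 27218·40.94 = 7195292.46.
Remaining total for sector E: 9524632.2 − 7195292.46 = 2329339.74.
Divide by its size: 2329339.74 / 70113 = 33.2227... → 33.22.

33.22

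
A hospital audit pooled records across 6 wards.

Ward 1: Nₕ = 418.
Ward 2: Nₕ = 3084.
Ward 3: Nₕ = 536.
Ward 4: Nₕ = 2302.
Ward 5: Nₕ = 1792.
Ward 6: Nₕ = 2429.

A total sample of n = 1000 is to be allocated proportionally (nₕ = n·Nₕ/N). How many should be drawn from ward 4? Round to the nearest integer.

218

N = 418 + 3084 + 536 + 2302 + 1792 + 2429 = 10561.
n_4 = 1000·2302/10561 = 217.972... → 218.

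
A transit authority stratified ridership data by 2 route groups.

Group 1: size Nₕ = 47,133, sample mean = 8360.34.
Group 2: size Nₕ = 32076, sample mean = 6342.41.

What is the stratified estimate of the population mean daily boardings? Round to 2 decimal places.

N = 79209; weights Wₕ = Nₕ/N = (0.5950, 0.4050).
x̄_st = Σ Wₕ·x̄ₕ = 0.5950·8360.34 + 0.4050·6342.41 ≈ 7543.1712...
→ 7543.17.

7543.17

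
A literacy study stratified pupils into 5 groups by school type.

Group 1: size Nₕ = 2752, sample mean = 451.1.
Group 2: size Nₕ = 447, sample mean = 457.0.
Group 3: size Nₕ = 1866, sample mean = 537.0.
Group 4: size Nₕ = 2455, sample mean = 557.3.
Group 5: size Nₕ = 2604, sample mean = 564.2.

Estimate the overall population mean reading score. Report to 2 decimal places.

x̄_st = (Σ Nₕx̄ₕ) / (Σ Nₕ) = (2752·451.1 + 447·457.0 + 1866·537.0 + 2455·557.3 + 2604·564.2) / 10124
= 5285096.5 / 10124 = 522.0364... → 522.04.

522.04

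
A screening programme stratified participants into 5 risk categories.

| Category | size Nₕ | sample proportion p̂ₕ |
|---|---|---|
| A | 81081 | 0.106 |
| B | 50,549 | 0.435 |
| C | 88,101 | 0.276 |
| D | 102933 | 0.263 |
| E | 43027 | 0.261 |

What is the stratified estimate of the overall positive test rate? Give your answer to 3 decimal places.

0.255

Wₕ = Nₕ/N with N = 365691: 0.2217, 0.1382, 0.2409, 0.2815, 0.1177.
p̂_st = 0.2217·0.106 + 0.1382·0.435 + 0.2409·0.276 + 0.2815·0.263 + 0.1177·0.261 ≈ 0.25486... → 0.255.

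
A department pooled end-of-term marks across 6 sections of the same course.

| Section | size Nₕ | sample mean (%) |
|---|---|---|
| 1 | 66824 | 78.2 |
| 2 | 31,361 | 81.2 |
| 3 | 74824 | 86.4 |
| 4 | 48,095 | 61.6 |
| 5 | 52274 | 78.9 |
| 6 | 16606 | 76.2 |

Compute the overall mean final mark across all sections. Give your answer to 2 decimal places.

x̄_st = (Σ Nₕx̄ₕ) / (Σ Nₕ) = (66824·78.2 + 31361·81.2 + 74824·86.4 + 48095·61.6 + 52274·78.9 + 16606·76.2) / 289984
= 22589391.4 / 289984 = 77.8988... → 77.90.

77.90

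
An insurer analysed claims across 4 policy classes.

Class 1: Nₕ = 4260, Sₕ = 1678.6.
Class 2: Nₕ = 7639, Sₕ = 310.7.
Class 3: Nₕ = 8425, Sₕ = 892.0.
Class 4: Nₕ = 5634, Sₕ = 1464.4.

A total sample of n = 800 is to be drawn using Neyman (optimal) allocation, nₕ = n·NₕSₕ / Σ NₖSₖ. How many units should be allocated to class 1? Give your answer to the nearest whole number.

Σ NₕSₕ = 4260·1678.6 + 7639·310.7 + 8425·892.0 + 5634·1464.4 = 25289802.9.
Share for 1: 7150836/25289802.9 = 0.28276.
n_1 = 800 × 0.28276 = 226.205... → 226.

226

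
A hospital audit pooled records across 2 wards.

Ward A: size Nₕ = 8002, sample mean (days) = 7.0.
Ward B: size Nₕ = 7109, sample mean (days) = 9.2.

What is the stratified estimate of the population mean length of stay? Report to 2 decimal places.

x̄_st = (Σ Nₕx̄ₕ) / (Σ Nₕ) = (8002·7.0 + 7109·9.2) / 15111
= 121416.8 / 15111 = 8.0350... → 8.03.

8.03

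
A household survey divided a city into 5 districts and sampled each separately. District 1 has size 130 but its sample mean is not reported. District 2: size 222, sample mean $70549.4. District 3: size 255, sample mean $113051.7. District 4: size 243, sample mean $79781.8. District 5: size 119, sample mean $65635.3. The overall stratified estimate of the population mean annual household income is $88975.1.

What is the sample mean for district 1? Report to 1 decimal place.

Σ Nₕx̄ₕ = N·μ, so 130·x̄_1 = 969·88975.1 − (222·70549.4 + 255·113051.7 + 243·79781.8 + 119·65635.3).
= 86216871.9 − 71687728.4 = 14529143.5.
x̄_1 = 14529143.5 / 130 = 111762.642... → 111762.6.

111762.6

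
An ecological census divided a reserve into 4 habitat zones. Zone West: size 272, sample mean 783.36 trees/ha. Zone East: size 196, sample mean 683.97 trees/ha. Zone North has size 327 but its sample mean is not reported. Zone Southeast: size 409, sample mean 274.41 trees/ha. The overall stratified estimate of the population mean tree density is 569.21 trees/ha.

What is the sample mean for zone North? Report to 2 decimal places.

N = 272 + 196 + 327 + 409 = 1204.
Overall total = μ·N = 569.21·1204 = 685328.84.
Subtract the known strata: 272·783.36 + 196·683.97 + 409·274.41 = 459365.73.
Remaining total for zone North: 685328.84 − 459365.73 = 225963.11.
Divide by its size: 225963.11 / 327 = 691.0187... → 691.02.

691.02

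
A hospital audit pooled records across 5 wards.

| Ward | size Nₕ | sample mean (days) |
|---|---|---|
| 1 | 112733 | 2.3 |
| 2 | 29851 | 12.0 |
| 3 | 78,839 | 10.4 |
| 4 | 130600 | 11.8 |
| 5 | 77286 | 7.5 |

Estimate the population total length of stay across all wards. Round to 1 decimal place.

3558148.5

1: 112733·2.3 = 259285.9
2: 29851·12.0 = 358212
3: 78839·10.4 = 819925.6
4: 130600·11.8 = 1541080
5: 77286·7.5 = 579645
τ̂ = Σ Nₕx̄ₕ = 3558148.5.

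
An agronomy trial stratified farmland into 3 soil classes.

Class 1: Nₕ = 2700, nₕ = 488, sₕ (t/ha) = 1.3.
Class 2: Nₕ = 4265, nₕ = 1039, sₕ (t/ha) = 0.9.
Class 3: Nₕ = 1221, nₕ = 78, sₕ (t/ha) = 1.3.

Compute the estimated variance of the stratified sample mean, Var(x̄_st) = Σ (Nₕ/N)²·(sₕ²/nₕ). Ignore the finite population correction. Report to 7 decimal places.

0.0010704

N = 8186; Wₕ = Nₕ/N.
class 1: (2700/8186)²·1.3²/488 = 0.0003767480
class 2: (4265/8186)²·0.9²/1039 = 0.0002116236
class 3: (1221/8186)²·1.3²/78 = 0.0004820365
Sum = 0.0010704081 → 0.0010704.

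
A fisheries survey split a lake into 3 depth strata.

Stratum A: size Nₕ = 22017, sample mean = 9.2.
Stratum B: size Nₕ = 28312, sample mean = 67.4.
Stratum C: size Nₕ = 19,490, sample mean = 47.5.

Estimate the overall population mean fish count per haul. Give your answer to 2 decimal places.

43.49

N = 69819; weights Wₕ = Nₕ/N = (0.3153, 0.4055, 0.2792).
x̄_st = Σ Wₕ·x̄ₕ = 0.3153·9.2 + 0.4055·67.4 + 0.2792·47.5 ≈ 43.4919...
→ 43.49.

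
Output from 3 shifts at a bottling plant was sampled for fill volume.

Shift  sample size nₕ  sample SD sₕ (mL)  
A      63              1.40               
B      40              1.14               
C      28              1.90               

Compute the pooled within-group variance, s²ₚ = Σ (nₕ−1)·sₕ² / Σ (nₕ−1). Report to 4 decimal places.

2.1068

A: (63−1)·1.40² = 62·1.96 = 121.52
B: (40−1)·1.14² = 39·1.2996 = 50.6844
C: (28−1)·1.90² = 27·3.61 = 97.47
Numerator = 269.6744; denominator = Σ(nₕ−1) = 128.
s²ₚ = 269.6744/128 = 2.106831... → 2.1068.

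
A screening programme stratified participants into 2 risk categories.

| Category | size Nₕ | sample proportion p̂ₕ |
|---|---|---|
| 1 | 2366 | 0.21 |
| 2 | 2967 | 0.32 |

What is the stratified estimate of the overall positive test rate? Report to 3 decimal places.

Wₕ = Nₕ/N with N = 5333: 0.4437, 0.5563.
p̂_st = 0.4437·0.21 + 0.5563·0.32 ≈ 0.27120... → 0.271.

0.271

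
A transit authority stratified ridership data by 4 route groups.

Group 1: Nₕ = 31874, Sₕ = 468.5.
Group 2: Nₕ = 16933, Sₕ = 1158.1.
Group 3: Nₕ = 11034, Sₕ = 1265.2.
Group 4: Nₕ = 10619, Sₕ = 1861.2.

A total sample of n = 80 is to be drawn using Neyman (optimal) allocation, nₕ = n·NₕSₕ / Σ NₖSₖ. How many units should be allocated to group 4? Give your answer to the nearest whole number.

23

Σ NₕSₕ = 31874·468.5 + 16933·1158.1 + 11034·1265.2 + 10619·1861.2 = 68267375.9.
Share for 4: 19764082.8/68267375.9 = 0.28951.
n_4 = 80 × 0.28951 = 23.161... → 23.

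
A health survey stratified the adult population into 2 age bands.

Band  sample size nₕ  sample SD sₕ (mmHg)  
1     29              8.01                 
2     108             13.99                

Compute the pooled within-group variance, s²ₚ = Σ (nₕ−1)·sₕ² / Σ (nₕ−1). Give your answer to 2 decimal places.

Degrees of freedom: 28 + 107 = 135.
Σ(nₕ−1)sₕ² = 28·64.1601 + 107·195.7201 = 22738.5335.
s²ₚ = 22738.5335 / 135 = 168.4336... → 168.43.

168.43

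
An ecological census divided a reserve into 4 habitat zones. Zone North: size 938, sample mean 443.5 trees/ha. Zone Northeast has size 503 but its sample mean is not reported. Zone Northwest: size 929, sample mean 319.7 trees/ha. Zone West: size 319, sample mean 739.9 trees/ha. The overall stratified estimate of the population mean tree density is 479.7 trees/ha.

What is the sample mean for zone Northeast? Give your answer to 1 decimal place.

Σ Nₕx̄ₕ = N·μ, so 503·x̄_Northeast = 2689·479.7 − (938·443.5 + 929·319.7 + 319·739.9).
= 1289913.3 − 949032.4 = 340880.9.
x̄_Northeast = 340880.9 / 503 = 677.696... → 677.7.

677.7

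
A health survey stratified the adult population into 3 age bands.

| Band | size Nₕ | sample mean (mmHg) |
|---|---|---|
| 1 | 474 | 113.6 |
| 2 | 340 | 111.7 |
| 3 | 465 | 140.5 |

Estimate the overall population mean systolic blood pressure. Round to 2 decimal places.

x̄_st = (Σ Nₕx̄ₕ) / (Σ Nₕ) = (474·113.6 + 340·111.7 + 465·140.5) / 1279
= 157156.9 / 1279 = 122.8748... → 122.87.

122.87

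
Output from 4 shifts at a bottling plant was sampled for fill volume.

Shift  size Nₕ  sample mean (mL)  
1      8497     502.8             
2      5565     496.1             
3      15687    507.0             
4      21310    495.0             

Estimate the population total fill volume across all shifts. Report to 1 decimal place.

Population total = Σ Nₕ·x̄ₕ (each stratum's size times its mean).
8497·502.8 + 5565·496.1 + 15687·507.0 + 21310·495.0 = 4272291.6 + 2760796.5 + 7953309 + 10548450 = 25534847.1.

25534847.1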